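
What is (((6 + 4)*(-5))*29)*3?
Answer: -4350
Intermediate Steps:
(((6 + 4)*(-5))*29)*3 = ((10*(-5))*29)*3 = -50*29*3 = -1450*3 = -4350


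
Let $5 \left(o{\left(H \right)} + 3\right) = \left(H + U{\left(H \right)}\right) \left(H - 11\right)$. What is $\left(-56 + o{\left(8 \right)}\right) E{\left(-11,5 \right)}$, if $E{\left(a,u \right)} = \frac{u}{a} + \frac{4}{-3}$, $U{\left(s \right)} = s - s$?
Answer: $\frac{1711}{15} \approx 114.07$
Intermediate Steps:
$U{\left(s \right)} = 0$
$E{\left(a,u \right)} = - \frac{4}{3} + \frac{u}{a}$ ($E{\left(a,u \right)} = \frac{u}{a} + 4 \left(- \frac{1}{3}\right) = \frac{u}{a} - \frac{4}{3} = - \frac{4}{3} + \frac{u}{a}$)
$o{\left(H \right)} = -3 + \frac{H \left(-11 + H\right)}{5}$ ($o{\left(H \right)} = -3 + \frac{\left(H + 0\right) \left(H - 11\right)}{5} = -3 + \frac{H \left(-11 + H\right)}{5}$)
$\left(-56 + o{\left(8 \right)}\right) E{\left(-11,5 \right)} = \left(-56 - \left(\frac{103}{5} - \frac{64}{5}\right)\right) \left(- \frac{4}{3} + \frac{5}{-11}\right) = \left(-56 - \frac{39}{5}\right) \left(- \frac{4}{3} + 5 \left(- \frac{1}{11}\right)\right) = \left(-56 - \frac{39}{5}\right) \left(- \frac{4}{3} - \frac{5}{11}\right) = \left(-56 - \frac{39}{5}\right) \left(- \frac{59}{33}\right) = \left(- \frac{319}{5}\right) \left(- \frac{59}{33}\right) = \frac{1711}{15}$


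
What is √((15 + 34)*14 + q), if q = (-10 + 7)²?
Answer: √695 ≈ 26.363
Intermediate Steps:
q = 9 (q = (-3)² = 9)
√((15 + 34)*14 + q) = √((15 + 34)*14 + 9) = √(49*14 + 9) = √(686 + 9) = √695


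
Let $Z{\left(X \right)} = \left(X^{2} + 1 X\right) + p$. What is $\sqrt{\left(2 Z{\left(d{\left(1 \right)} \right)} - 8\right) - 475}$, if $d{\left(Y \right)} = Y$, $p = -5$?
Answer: $i \sqrt{489} \approx 22.113 i$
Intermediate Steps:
$Z{\left(X \right)} = -5 + X + X^{2}$ ($Z{\left(X \right)} = \left(X^{2} + 1 X\right) - 5 = \left(X^{2} + X\right) - 5 = \left(X + X^{2}\right) - 5 = -5 + X + X^{2}$)
$\sqrt{\left(2 Z{\left(d{\left(1 \right)} \right)} - 8\right) - 475} = \sqrt{\left(2 \left(-5 + 1 + 1^{2}\right) - 8\right) - 475} = \sqrt{\left(2 \left(-5 + 1 + 1\right) - 8\right) - 475} = \sqrt{\left(2 \left(-3\right) - 8\right) - 475} = \sqrt{\left(-6 - 8\right) - 475} = \sqrt{-14 - 475} = \sqrt{-489} = i \sqrt{489}$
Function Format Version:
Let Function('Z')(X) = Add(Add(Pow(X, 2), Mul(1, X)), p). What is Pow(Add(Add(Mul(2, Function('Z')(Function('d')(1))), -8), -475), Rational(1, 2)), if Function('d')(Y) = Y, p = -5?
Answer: Mul(I, Pow(489, Rational(1, 2))) ≈ Mul(22.113, I)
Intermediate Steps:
Function('Z')(X) = Add(-5, X, Pow(X, 2)) (Function('Z')(X) = Add(Add(Pow(X, 2), Mul(1, X)), -5) = Add(Add(Pow(X, 2), X), -5) = Add(Add(X, Pow(X, 2)), -5) = Add(-5, X, Pow(X, 2)))
Pow(Add(Add(Mul(2, Function('Z')(Function('d')(1))), -8), -475), Rational(1, 2)) = Pow(Add(Add(Mul(2, Add(-5, 1, Pow(1, 2))), -8), -475), Rational(1, 2)) = Pow(Add(Add(Mul(2, Add(-5, 1, 1)), -8), -475), Rational(1, 2)) = Pow(Add(Add(Mul(2, -3), -8), -475), Rational(1, 2)) = Pow(Add(Add(-6, -8), -475), Rational(1, 2)) = Pow(Add(-14, -475), Rational(1, 2)) = Pow(-489, Rational(1, 2)) = Mul(I, Pow(489, Rational(1, 2)))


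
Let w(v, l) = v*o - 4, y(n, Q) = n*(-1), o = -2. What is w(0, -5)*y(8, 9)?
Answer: 32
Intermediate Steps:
y(n, Q) = -n
w(v, l) = -4 - 2*v (w(v, l) = v*(-2) - 4 = -2*v - 4 = -4 - 2*v)
w(0, -5)*y(8, 9) = (-4 - 2*0)*(-1*8) = (-4 + 0)*(-8) = -4*(-8) = 32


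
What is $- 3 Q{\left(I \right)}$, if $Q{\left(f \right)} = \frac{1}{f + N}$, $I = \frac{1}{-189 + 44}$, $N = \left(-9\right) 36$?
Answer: $\frac{435}{46981} \approx 0.0092591$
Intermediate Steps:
$N = -324$
$I = - \frac{1}{145}$ ($I = \frac{1}{-145} = - \frac{1}{145} \approx -0.0068966$)
$Q{\left(f \right)} = \frac{1}{-324 + f}$ ($Q{\left(f \right)} = \frac{1}{f - 324} = \frac{1}{-324 + f}$)
$- 3 Q{\left(I \right)} = - \frac{3}{-324 - \frac{1}{145}} = - \frac{3}{- \frac{46981}{145}} = \left(-3\right) \left(- \frac{145}{46981}\right) = \frac{435}{46981}$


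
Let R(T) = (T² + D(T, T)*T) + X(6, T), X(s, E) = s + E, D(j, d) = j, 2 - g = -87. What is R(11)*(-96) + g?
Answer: -24775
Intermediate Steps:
g = 89 (g = 2 - 1*(-87) = 2 + 87 = 89)
X(s, E) = E + s
R(T) = 6 + T + 2*T² (R(T) = (T² + T*T) + (T + 6) = (T² + T²) + (6 + T) = 2*T² + (6 + T) = 6 + T + 2*T²)
R(11)*(-96) + g = (6 + 11 + 2*11²)*(-96) + 89 = (6 + 11 + 2*121)*(-96) + 89 = (6 + 11 + 242)*(-96) + 89 = 259*(-96) + 89 = -24864 + 89 = -24775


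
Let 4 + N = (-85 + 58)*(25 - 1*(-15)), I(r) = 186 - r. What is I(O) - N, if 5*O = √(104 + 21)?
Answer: 1270 - √5 ≈ 1267.8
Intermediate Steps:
O = √5 (O = √(104 + 21)/5 = √125/5 = (5*√5)/5 = √5 ≈ 2.2361)
N = -1084 (N = -4 + (-85 + 58)*(25 - 1*(-15)) = -4 - 27*(25 + 15) = -4 - 27*40 = -4 - 1080 = -1084)
I(O) - N = (186 - √5) - 1*(-1084) = (186 - √5) + 1084 = 1270 - √5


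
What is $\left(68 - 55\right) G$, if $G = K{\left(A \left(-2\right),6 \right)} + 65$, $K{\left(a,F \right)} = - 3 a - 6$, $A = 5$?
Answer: $1157$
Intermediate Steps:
$K{\left(a,F \right)} = -6 - 3 a$
$G = 89$ ($G = \left(-6 - 3 \cdot 5 \left(-2\right)\right) + 65 = \left(-6 - -30\right) + 65 = \left(-6 + 30\right) + 65 = 24 + 65 = 89$)
$\left(68 - 55\right) G = \left(68 - 55\right) 89 = 13 \cdot 89 = 1157$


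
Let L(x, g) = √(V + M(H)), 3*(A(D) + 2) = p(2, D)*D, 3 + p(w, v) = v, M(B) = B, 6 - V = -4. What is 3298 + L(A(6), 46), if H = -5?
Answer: 3298 + √5 ≈ 3300.2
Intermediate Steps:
V = 10 (V = 6 - 1*(-4) = 6 + 4 = 10)
p(w, v) = -3 + v
A(D) = -2 + D*(-3 + D)/3 (A(D) = -2 + ((-3 + D)*D)/3 = -2 + (D*(-3 + D))/3 = -2 + D*(-3 + D)/3)
L(x, g) = √5 (L(x, g) = √(10 - 5) = √5)
3298 + L(A(6), 46) = 3298 + √5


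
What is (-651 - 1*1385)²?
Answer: 4145296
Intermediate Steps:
(-651 - 1*1385)² = (-651 - 1385)² = (-2036)² = 4145296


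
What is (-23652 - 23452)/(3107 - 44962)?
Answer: 47104/41855 ≈ 1.1254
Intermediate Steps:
(-23652 - 23452)/(3107 - 44962) = -47104/(-41855) = -47104*(-1/41855) = 47104/41855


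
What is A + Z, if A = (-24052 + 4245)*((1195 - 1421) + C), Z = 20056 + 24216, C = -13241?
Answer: 266785141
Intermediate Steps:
Z = 44272
A = 266740869 (A = (-24052 + 4245)*((1195 - 1421) - 13241) = -19807*(-226 - 13241) = -19807*(-13467) = 266740869)
A + Z = 266740869 + 44272 = 266785141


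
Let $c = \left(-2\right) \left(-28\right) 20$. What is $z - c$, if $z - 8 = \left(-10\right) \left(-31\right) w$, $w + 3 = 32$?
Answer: $7878$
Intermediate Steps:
$w = 29$ ($w = -3 + 32 = 29$)
$c = 1120$ ($c = 56 \cdot 20 = 1120$)
$z = 8998$ ($z = 8 + \left(-10\right) \left(-31\right) 29 = 8 + 310 \cdot 29 = 8 + 8990 = 8998$)
$z - c = 8998 - 1120 = 7878$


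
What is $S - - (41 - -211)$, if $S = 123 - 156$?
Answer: $219$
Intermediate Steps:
$S = -33$
$S - - (41 - -211) = -33 - - (41 - -211) = -33 - - (41 + 211) = -33 - \left(-1\right) 252 = -33 - -252 = -33 + 252 = 219$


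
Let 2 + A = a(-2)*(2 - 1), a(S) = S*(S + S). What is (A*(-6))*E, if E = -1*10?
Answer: 360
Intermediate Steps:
a(S) = 2*S**2 (a(S) = S*(2*S) = 2*S**2)
A = 6 (A = -2 + (2*(-2)**2)*(2 - 1) = -2 + (2*4)*1 = -2 + 8*1 = -2 + 8 = 6)
E = -10
(A*(-6))*E = (6*(-6))*(-10) = -36*(-10) = 360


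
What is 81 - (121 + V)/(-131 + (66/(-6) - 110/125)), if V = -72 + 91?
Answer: 73208/893 ≈ 81.980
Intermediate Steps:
V = 19
81 - (121 + V)/(-131 + (66/(-6) - 110/125)) = 81 - (121 + 19)/(-131 + (66/(-6) - 110/125)) = 81 - 140/(-131 + (66*(-⅙) - 110*1/125)) = 81 - 140/(-131 + (-11 - 22/25)) = 81 - 140/(-131 - 297/25) = 81 - 140/(-3572/25) = 81 - 140*(-25)/3572 = 81 - 1*(-875/893) = 81 + 875/893 = 73208/893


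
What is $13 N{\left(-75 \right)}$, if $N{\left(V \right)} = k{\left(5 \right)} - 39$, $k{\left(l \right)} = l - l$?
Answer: $-507$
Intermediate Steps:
$k{\left(l \right)} = 0$
$N{\left(V \right)} = -39$ ($N{\left(V \right)} = 0 - 39 = -39$)
$13 N{\left(-75 \right)} = 13 \left(-39\right) = -507$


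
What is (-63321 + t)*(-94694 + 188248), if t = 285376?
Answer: 20774133470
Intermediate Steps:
(-63321 + t)*(-94694 + 188248) = (-63321 + 285376)*(-94694 + 188248) = 222055*93554 = 20774133470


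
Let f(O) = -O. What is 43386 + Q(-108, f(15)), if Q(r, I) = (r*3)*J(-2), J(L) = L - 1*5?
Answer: 45654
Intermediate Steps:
J(L) = -5 + L (J(L) = L - 5 = -5 + L)
Q(r, I) = -21*r (Q(r, I) = (r*3)*(-5 - 2) = (3*r)*(-7) = -21*r)
43386 + Q(-108, f(15)) = 43386 - 21*(-108) = 43386 + 2268 = 45654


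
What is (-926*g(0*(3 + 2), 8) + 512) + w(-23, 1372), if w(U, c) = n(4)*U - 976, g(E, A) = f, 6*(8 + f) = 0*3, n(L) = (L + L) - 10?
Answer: 6990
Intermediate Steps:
n(L) = -10 + 2*L (n(L) = 2*L - 10 = -10 + 2*L)
f = -8 (f = -8 + (0*3)/6 = -8 + (1/6)*0 = -8 + 0 = -8)
g(E, A) = -8
w(U, c) = -976 - 2*U (w(U, c) = (-10 + 2*4)*U - 976 = (-10 + 8)*U - 976 = -2*U - 976 = -976 - 2*U)
(-926*g(0*(3 + 2), 8) + 512) + w(-23, 1372) = (-926*(-8) + 512) + (-976 - 2*(-23)) = (7408 + 512) + (-976 + 46) = 7920 - 930 = 6990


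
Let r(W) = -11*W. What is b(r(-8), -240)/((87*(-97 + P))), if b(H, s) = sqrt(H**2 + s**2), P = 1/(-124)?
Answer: -992*sqrt(1021)/1046523 ≈ -0.030288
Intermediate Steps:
P = -1/124 ≈ -0.0080645
b(r(-8), -240)/((87*(-97 + P))) = sqrt((-11*(-8))**2 + (-240)**2)/((87*(-97 - 1/124))) = sqrt(88**2 + 57600)/((87*(-12029/124))) = sqrt(7744 + 57600)/(-1046523/124) = sqrt(65344)*(-124/1046523) = (8*sqrt(1021))*(-124/1046523) = -992*sqrt(1021)/1046523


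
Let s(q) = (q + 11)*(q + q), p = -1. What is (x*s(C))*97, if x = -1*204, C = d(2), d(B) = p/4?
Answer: 212721/2 ≈ 1.0636e+5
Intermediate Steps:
d(B) = -¼ (d(B) = -1/4 = -1*¼ = -¼)
C = -¼ ≈ -0.25000
x = -204
s(q) = 2*q*(11 + q) (s(q) = (11 + q)*(2*q) = 2*q*(11 + q))
(x*s(C))*97 = -408*(-1)*(11 - ¼)/4*97 = -408*(-1)*43/(4*4)*97 = -204*(-43/8)*97 = (2193/2)*97 = 212721/2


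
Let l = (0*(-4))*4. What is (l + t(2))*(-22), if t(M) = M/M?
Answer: -22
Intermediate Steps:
t(M) = 1
l = 0 (l = 0*4 = 0)
(l + t(2))*(-22) = (0 + 1)*(-22) = 1*(-22) = -22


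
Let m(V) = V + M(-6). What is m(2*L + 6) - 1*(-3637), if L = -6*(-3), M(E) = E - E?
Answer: 3679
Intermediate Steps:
M(E) = 0
L = 18 (L = -1*(-18) = 18)
m(V) = V (m(V) = V + 0 = V)
m(2*L + 6) - 1*(-3637) = (2*18 + 6) - 1*(-3637) = (36 + 6) + 3637 = 42 + 3637 = 3679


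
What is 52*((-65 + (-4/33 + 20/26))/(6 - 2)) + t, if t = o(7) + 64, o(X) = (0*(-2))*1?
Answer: -25495/33 ≈ -772.58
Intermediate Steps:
o(X) = 0 (o(X) = 0*1 = 0)
t = 64 (t = 0 + 64 = 64)
52*((-65 + (-4/33 + 20/26))/(6 - 2)) + t = 52*((-65 + (-4/33 + 20/26))/(6 - 2)) + 64 = 52*((-65 + (-4*1/33 + 20*(1/26)))/4) + 64 = 52*((-65 + (-4/33 + 10/13))*(1/4)) + 64 = 52*((-65 + 278/429)*(1/4)) + 64 = 52*(-27607/429*1/4) + 64 = 52*(-27607/1716) + 64 = -27607/33 + 64 = -25495/33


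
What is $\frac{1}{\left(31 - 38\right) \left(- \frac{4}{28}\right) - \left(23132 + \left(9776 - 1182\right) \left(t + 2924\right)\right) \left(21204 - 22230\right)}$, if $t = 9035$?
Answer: $\frac{1}{105471546229} \approx 9.4812 \cdot 10^{-12}$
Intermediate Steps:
$\frac{1}{\left(31 - 38\right) \left(- \frac{4}{28}\right) - \left(23132 + \left(9776 - 1182\right) \left(t + 2924\right)\right) \left(21204 - 22230\right)} = \frac{1}{\left(31 - 38\right) \left(- \frac{4}{28}\right) - \left(23132 + \left(9776 - 1182\right) \left(9035 + 2924\right)\right) \left(21204 - 22230\right)} = \frac{1}{- 7 \left(\left(-4\right) \frac{1}{28}\right) - \left(23132 + 8594 \cdot 11959\right) \left(-1026\right)} = \frac{1}{\left(-7\right) \left(- \frac{1}{7}\right) - \left(23132 + 102775646\right) \left(-1026\right)} = \frac{1}{1 - 102798778 \left(-1026\right)} = \frac{1}{1 - -105471546228} = \frac{1}{1 + 105471546228} = \frac{1}{105471546229}$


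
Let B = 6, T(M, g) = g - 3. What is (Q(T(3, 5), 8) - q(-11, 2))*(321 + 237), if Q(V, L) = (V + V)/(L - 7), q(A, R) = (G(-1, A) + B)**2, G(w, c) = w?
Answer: -11718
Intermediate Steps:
T(M, g) = -3 + g
q(A, R) = 25 (q(A, R) = (-1 + 6)**2 = 5**2 = 25)
Q(V, L) = 2*V/(-7 + L) (Q(V, L) = (2*V)/(-7 + L) = 2*V/(-7 + L))
(Q(T(3, 5), 8) - q(-11, 2))*(321 + 237) = (2*(-3 + 5)/(-7 + 8) - 1*25)*(321 + 237) = (2*2/1 - 25)*558 = (2*2*1 - 25)*558 = (4 - 25)*558 = -21*558 = -11718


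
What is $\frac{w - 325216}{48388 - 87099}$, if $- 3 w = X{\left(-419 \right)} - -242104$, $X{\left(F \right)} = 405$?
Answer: $\frac{1218157}{116133} \approx 10.489$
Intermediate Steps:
$w = - \frac{242509}{3}$ ($w = - \frac{405 - -242104}{3} = - \frac{405 + 242104}{3} = \left(- \frac{1}{3}\right) 242509 = - \frac{242509}{3} \approx -80836.0$)
$\frac{w - 325216}{48388 - 87099} = \frac{- \frac{242509}{3} - 325216}{48388 - 87099} = - \frac{1218157}{3 \left(-38711\right)} = \left(- \frac{1218157}{3}\right) \left(- \frac{1}{38711}\right) = \frac{1218157}{116133}$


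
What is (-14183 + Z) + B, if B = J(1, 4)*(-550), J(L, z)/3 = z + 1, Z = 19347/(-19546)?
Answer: -438494765/19546 ≈ -22434.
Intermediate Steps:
Z = -19347/19546 (Z = 19347*(-1/19546) = -19347/19546 ≈ -0.98982)
J(L, z) = 3 + 3*z (J(L, z) = 3*(z + 1) = 3*(1 + z) = 3 + 3*z)
B = -8250 (B = (3 + 3*4)*(-550) = (3 + 12)*(-550) = 15*(-550) = -8250)
(-14183 + Z) + B = (-14183 - 19347/19546) - 8250 = -277240265/19546 - 8250 = -438494765/19546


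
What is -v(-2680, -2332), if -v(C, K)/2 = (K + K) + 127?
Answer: -9074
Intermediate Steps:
v(C, K) = -254 - 4*K (v(C, K) = -2*((K + K) + 127) = -2*(2*K + 127) = -2*(127 + 2*K) = -254 - 4*K)
-v(-2680, -2332) = -(-254 - 4*(-2332)) = -(-254 + 9328) = -1*9074 = -9074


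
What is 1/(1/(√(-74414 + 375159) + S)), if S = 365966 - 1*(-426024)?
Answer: 791990 + √300745 ≈ 7.9254e+5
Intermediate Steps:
S = 791990 (S = 365966 + 426024 = 791990)
1/(1/(√(-74414 + 375159) + S)) = 1/(1/(√(-74414 + 375159) + 791990)) = 1/(1/(√300745 + 791990)) = 1/(1/(791990 + √300745)) = 791990 + √300745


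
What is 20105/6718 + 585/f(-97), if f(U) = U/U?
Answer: 3950135/6718 ≈ 587.99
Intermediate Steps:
f(U) = 1
20105/6718 + 585/f(-97) = 20105/6718 + 585/1 = 20105*(1/6718) + 585*1 = 20105/6718 + 585 = 3950135/6718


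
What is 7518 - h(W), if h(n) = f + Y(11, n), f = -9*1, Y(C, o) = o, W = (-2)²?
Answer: 7523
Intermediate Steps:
W = 4
f = -9
h(n) = -9 + n
7518 - h(W) = 7518 - (-9 + 4) = 7518 - 1*(-5) = 7518 + 5 = 7523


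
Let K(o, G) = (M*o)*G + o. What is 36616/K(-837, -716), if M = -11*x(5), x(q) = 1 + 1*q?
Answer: -36616/39554109 ≈ -0.00092572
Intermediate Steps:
x(q) = 1 + q
M = -66 (M = -11*(1 + 5) = -11*6 = -66)
K(o, G) = o - 66*G*o (K(o, G) = (-66*o)*G + o = -66*G*o + o = o - 66*G*o)
36616/K(-837, -716) = 36616/((-837*(1 - 66*(-716)))) = 36616/((-837*(1 + 47256))) = 36616/((-837*47257)) = 36616/(-39554109) = 36616*(-1/39554109) = -36616/39554109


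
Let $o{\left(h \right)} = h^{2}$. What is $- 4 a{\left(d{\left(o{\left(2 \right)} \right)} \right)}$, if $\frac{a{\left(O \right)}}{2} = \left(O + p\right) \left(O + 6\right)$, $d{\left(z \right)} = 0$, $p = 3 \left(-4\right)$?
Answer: $576$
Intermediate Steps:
$p = -12$
$a{\left(O \right)} = 2 \left(-12 + O\right) \left(6 + O\right)$ ($a{\left(O \right)} = 2 \left(O - 12\right) \left(O + 6\right) = 2 \left(-12 + O\right) \left(6 + O\right)$)
$- 4 a{\left(d{\left(o{\left(2 \right)} \right)} \right)} = - 4 \left(-144 - 0 + 2 \cdot 0^{2}\right) = - 4 \left(-144 + 0 + 2 \cdot 0\right) = - 4 \left(-144 + 0 + 0\right) = \left(-4\right) \left(-144\right) = 576$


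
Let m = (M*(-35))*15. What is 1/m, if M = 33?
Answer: -1/17325 ≈ -5.7720e-5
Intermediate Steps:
m = -17325 (m = (33*(-35))*15 = -1155*15 = -17325)
1/m = 1/(-17325) = -1/17325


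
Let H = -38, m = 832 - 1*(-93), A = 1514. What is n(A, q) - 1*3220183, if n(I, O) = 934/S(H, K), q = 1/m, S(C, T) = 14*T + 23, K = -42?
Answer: -1819404329/565 ≈ -3.2202e+6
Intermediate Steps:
m = 925 (m = 832 + 93 = 925)
S(C, T) = 23 + 14*T
q = 1/925 ≈ 0.0010811
n(I, O) = -934/565 (n(I, O) = 934/(23 + 14*(-42)) = 934/(23 - 588) = 934/(-565) = 934*(-1/565) = -934/565)
n(A, q) - 1*3220183 = -934/565 - 1*3220183 = -934/565 - 3220183 = -1819404329/565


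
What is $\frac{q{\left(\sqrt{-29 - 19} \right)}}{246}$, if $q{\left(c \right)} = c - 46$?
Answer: $- \frac{23}{123} + \frac{2 i \sqrt{3}}{123} \approx -0.18699 + 0.028163 i$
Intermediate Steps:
$q{\left(c \right)} = -46 + c$ ($q{\left(c \right)} = c - 46 = -46 + c$)
$\frac{q{\left(\sqrt{-29 - 19} \right)}}{246} = \frac{-46 + \sqrt{-29 - 19}}{246} = \left(-46 + \sqrt{-48}\right) \frac{1}{246} = \left(-46 + 4 i \sqrt{3}\right) \frac{1}{246} = - \frac{23}{123} + \frac{2 i \sqrt{3}}{123}$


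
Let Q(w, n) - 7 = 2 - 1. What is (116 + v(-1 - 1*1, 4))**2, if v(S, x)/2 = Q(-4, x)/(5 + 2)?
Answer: 685584/49 ≈ 13992.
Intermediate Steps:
Q(w, n) = 8 (Q(w, n) = 7 + (2 - 1) = 7 + 1 = 8)
v(S, x) = 16/7 (v(S, x) = 2*(8/(5 + 2)) = 2*(8/7) = 16/7)
(116 + v(-1 - 1*1, 4))**2 = (116 + 16/7)**2 = (828/7)**2 = 685584/49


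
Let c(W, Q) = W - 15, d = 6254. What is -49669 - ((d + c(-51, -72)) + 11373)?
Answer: -67230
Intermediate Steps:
c(W, Q) = -15 + W
-49669 - ((d + c(-51, -72)) + 11373) = -49669 - ((6254 + (-15 - 51)) + 11373) = -49669 - ((6254 - 66) + 11373) = -49669 - (6188 + 11373) = -49669 - 1*17561 = -49669 - 17561 = -67230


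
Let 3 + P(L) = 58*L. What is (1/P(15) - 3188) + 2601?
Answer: -508928/867 ≈ -587.00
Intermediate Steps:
P(L) = -3 + 58*L
(1/P(15) - 3188) + 2601 = (1/(-3 + 58*15) - 3188) + 2601 = (1/(-3 + 870) - 3188) + 2601 = (1/867 - 3188) + 2601 = -2763995/867 + 2601 = -508928/867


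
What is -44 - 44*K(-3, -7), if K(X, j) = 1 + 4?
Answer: -264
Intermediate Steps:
K(X, j) = 5
-44 - 44*K(-3, -7) = -44 - 44*5 = -44 - 220 = -264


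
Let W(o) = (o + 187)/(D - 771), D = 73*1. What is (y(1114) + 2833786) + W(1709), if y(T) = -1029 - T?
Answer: 988242459/349 ≈ 2.8316e+6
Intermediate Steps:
D = 73
W(o) = -187/698 - o/698 (W(o) = (o + 187)/(73 - 771) = (187 + o)/(-698) = (187 + o)*(-1/698) = -187/698 - o/698)
(y(1114) + 2833786) + W(1709) = ((-1029 - 1*1114) + 2833786) + (-187/698 - 1/698*1709) = ((-1029 - 1114) + 2833786) + (-187/698 - 1709/698) = (-2143 + 2833786) - 948/349 = 2831643 - 948/349 = 988242459/349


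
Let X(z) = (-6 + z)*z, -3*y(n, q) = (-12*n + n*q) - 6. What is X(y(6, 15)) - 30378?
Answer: -30338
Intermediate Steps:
y(n, q) = 2 + 4*n - n*q/3 (y(n, q) = -((-12*n + n*q) - 6)/3 = -(-6 - 12*n + n*q)/3 = 2 + 4*n - n*q/3)
X(z) = z*(-6 + z)
X(y(6, 15)) - 30378 = (2 + 4*6 - ⅓*6*15)*(-6 + (2 + 4*6 - ⅓*6*15)) - 30378 = (2 + 24 - 30)*(-6 + (2 + 24 - 30)) - 30378 = -4*(-6 - 4) - 30378 = -4*(-10) - 30378 = 40 - 30378 = -30338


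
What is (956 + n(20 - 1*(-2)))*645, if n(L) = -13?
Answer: 608235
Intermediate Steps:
(956 + n(20 - 1*(-2)))*645 = (956 - 13)*645 = 943*645 = 608235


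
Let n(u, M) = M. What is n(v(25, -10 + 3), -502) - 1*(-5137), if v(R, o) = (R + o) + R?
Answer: 4635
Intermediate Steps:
v(R, o) = o + 2*R
n(v(25, -10 + 3), -502) - 1*(-5137) = -502 - 1*(-5137) = -502 + 5137 = 4635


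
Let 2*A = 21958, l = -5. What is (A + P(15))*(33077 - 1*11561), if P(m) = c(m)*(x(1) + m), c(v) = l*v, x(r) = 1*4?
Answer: 205563864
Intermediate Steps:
x(r) = 4
A = 10979 (A = (½)*21958 = 10979)
c(v) = -5*v
P(m) = -5*m*(4 + m) (P(m) = (-5*m)*(4 + m) = -5*m*(4 + m))
(A + P(15))*(33077 - 1*11561) = (10979 - 5*15*(4 + 15))*(33077 - 1*11561) = (10979 - 5*15*19)*(33077 - 11561) = (10979 - 1425)*21516 = 9554*21516 = 205563864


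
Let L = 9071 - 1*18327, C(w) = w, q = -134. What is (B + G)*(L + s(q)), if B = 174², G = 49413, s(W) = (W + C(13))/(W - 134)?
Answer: -197667528543/268 ≈ -7.3757e+8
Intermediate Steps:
s(W) = (13 + W)/(-134 + W) (s(W) = (W + 13)/(W - 134) = (13 + W)/(-134 + W))
L = -9256 (L = 9071 - 18327 = -9256)
B = 30276
(B + G)*(L + s(q)) = (30276 + 49413)*(-9256 + (13 - 134)/(-134 - 134)) = 79689*(-9256 - 121/(-268)) = 79689*(-9256 - 1/268*(-121)) = 79689*(-9256 + 121/268) = 79689*(-2480487/268) = -197667528543/268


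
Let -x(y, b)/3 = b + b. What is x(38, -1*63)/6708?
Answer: 63/1118 ≈ 0.056351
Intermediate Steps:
x(y, b) = -6*b (x(y, b) = -3*(b + b) = -6*b)
x(38, -1*63)/6708 = -(-6)*63/6708 = -6*(-63)*(1/6708) = 378*(1/6708) = 63/1118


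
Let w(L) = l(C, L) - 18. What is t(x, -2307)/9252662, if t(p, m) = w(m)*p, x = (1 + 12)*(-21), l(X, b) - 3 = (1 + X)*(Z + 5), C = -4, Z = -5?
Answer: 4095/9252662 ≈ 0.00044258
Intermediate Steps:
l(X, b) = 3 (l(X, b) = 3 + (1 + X)*(-5 + 5) = 3 + (1 + X)*0 = 3 + 0 = 3)
w(L) = -15 (w(L) = 3 - 18 = -15)
x = -273 (x = 13*(-21) = -273)
t(p, m) = -15*p
t(x, -2307)/9252662 = -15*(-273)/9252662 = 4095*(1/9252662) = 4095/9252662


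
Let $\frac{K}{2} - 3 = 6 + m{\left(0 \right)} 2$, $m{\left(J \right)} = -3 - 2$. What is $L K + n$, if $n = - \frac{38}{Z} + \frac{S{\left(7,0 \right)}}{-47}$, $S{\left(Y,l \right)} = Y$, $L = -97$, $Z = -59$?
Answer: $\frac{539335}{2773} \approx 194.5$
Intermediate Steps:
$m{\left(J \right)} = -5$
$K = -2$ ($K = 6 + 2 \left(6 - 10\right) = 6 + 2 \left(-4\right) = 6 - 8 = -2$)
$n = \frac{1373}{2773}$ ($n = - \frac{38}{-59} + \frac{7}{-47} = \left(-38\right) \left(- \frac{1}{59}\right) + 7 \left(- \frac{1}{47}\right) = \frac{38}{59} - \frac{7}{47} = \frac{1373}{2773} \approx 0.49513$)
$L K + n = \left(-97\right) \left(-2\right) + \frac{1373}{2773} = 194 + \frac{1373}{2773} = \frac{539335}{2773}$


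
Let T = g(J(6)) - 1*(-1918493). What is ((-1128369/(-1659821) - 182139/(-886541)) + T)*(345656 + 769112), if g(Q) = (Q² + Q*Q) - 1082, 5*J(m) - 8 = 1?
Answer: 4138546739177950093088304/1936183380475 ≈ 2.1375e+12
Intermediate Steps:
J(m) = 9/5 (J(m) = 8/5 + (⅕)*1 = 8/5 + ⅕ = 9/5)
g(Q) = -1082 + 2*Q² (g(Q) = (Q² + Q²) - 1082 = 2*Q² - 1082 = -1082 + 2*Q²)
T = 47935437/25 (T = (-1082 + 2*(9/5)²) - 1*(-1918493) = (-1082 + 2*(81/25)) + 1918493 = (-1082 + 162/25) + 1918493 = -26888/25 + 1918493 = 47935437/25 ≈ 1.9174e+6)
((-1128369/(-1659821) - 182139/(-886541)) + T)*(345656 + 769112) = ((-1128369/(-1659821) - 182139/(-886541)) + 47935437/25)*(345656 + 769112) = ((-1128369*(-1/1659821) - 182139*(-1/886541)) + 47935437/25)*1114768 = ((1128369/1659821 + 182139/886541) + 47935437/25)*1114768 = (1302663518748/1471499369161 + 47935437/25)*1114768 = (70536997872544827057/36787484229025)*1114768 = 4138546739177950093088304/1936183380475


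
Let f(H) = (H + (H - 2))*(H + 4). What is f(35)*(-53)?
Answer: -140556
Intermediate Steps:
f(H) = (-2 + 2*H)*(4 + H) (f(H) = (H + (-2 + H))*(4 + H) = (-2 + 2*H)*(4 + H))
f(35)*(-53) = (-8 + 2*35² + 6*35)*(-53) = (-8 + 2*1225 + 210)*(-53) = (-8 + 2450 + 210)*(-53) = 2652*(-53) = -140556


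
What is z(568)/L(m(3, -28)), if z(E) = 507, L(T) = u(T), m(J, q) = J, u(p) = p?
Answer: 169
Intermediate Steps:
L(T) = T
z(568)/L(m(3, -28)) = 507/3 = 507*(⅓) = 169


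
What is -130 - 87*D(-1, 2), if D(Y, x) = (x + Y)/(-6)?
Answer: -231/2 ≈ -115.50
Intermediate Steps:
D(Y, x) = -Y/6 - x/6 (D(Y, x) = (Y + x)*(-⅙) = -Y/6 - x/6)
-130 - 87*D(-1, 2) = -130 - 87*(-⅙*(-1) - ⅙*2) = -130 - 87*(⅙ - ⅓) = -130 - 87*(-⅙) = -130 + 29/2 = -231/2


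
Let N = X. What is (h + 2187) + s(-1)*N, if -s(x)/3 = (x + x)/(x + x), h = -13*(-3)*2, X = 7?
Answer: 2244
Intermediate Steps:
N = 7
h = 78 (h = 39*2 = 78)
s(x) = -3 (s(x) = -3*(x + x)/(x + x) = -3*2*x/(2*x) = -3*2*x*1/(2*x) = -3*1 = -3)
(h + 2187) + s(-1)*N = (78 + 2187) - 3*7 = 2265 - 21 = 2244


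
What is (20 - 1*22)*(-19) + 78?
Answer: 116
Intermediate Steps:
(20 - 1*22)*(-19) + 78 = (20 - 22)*(-19) + 78 = -2*(-19) + 78 = 38 + 78 = 116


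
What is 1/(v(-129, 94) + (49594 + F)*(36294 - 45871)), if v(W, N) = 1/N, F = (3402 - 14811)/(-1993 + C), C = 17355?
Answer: -361007/171461944442490 ≈ -2.1055e-9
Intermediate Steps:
F = -11409/15362 (F = (3402 - 14811)/(-1993 + 17355) = -11409/15362 ≈ -0.74268)
1/(v(-129, 94) + (49594 + F)*(36294 - 45871)) = 1/(1/94 + (49594 - 11409/15362)*(36294 - 45871)) = 1/(1/94 + (761851619/15362)*(-9577)) = 1/(1/94 - 7296252955163/15362) = 1/(-171461944442490/361007) = -361007/171461944442490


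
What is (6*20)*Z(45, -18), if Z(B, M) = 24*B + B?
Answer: 135000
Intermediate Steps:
Z(B, M) = 25*B
(6*20)*Z(45, -18) = (6*20)*(25*45) = 120*1125 = 135000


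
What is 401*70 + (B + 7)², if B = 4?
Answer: 28191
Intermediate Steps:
401*70 + (B + 7)² = 401*70 + (4 + 7)² = 28070 + 11² = 28070 + 121 = 28191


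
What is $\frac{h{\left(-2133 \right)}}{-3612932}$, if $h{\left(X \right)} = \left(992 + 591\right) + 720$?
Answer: $- \frac{2303}{3612932} \approx -0.00063743$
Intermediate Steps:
$h{\left(X \right)} = 2303$ ($h{\left(X \right)} = 1583 + 720 = 2303$)
$\frac{h{\left(-2133 \right)}}{-3612932} = \frac{2303}{-3612932} = 2303 \left(- \frac{1}{3612932}\right) = - \frac{2303}{3612932}$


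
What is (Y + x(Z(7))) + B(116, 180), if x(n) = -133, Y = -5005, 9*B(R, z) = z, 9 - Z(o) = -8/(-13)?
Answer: -5118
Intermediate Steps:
Z(o) = 109/13 (Z(o) = 9 - (-8)/(-13) = 9 - (-8)*(-1)/13 = 9 - 1*8/13 = 9 - 8/13 = 109/13)
B(R, z) = z/9
(Y + x(Z(7))) + B(116, 180) = (-5005 - 133) + (⅑)*180 = -5138 + 20 = -5118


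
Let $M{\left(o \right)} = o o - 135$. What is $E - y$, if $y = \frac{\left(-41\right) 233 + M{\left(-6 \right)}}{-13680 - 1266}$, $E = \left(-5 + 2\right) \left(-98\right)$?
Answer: $\frac{2192236}{7473} \approx 293.35$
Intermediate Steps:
$E = 294$ ($E = \left(-3\right) \left(-98\right) = 294$)
$M{\left(o \right)} = -135 + o^{2}$ ($M{\left(o \right)} = o^{2} - 135 = -135 + o^{2}$)
$y = \frac{4826}{7473}$ ($y = \frac{\left(-41\right) 233 - \left(135 - \left(-6\right)^{2}\right)}{-13680 - 1266} = \frac{-9553 + \left(-135 + 36\right)}{-14946} = \left(-9553 - 99\right) \left(- \frac{1}{14946}\right) = \left(-9652\right) \left(- \frac{1}{14946}\right) = \frac{4826}{7473} \approx 0.64579$)
$E - y = 294 - \frac{4826}{7473} = \frac{2192236}{7473}$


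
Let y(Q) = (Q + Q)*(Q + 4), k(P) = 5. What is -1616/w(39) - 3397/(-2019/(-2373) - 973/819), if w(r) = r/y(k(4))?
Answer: 2574004227/405704 ≈ 6344.5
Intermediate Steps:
y(Q) = 2*Q*(4 + Q) (y(Q) = (2*Q)*(4 + Q) = 2*Q*(4 + Q))
w(r) = r/90 (w(r) = r/((2*5*(4 + 5))) = r/((2*5*9)) = r/90)
-1616/w(39) - 3397/(-2019/(-2373) - 973/819) = -1616/((1/90)*39) - 3397/(-2019/(-2373) - 973/819) = -1616/13/30 - 3397/(-2019*(-1/2373) - 973*1/819) = -1616*30/13 - 3397/(673/791 - 139/117) = -48480/13 - 3397/(-31208/92547) = -48480/13 - 3397*(-92547/31208) = -48480/13 + 314382159/31208 = 2574004227/405704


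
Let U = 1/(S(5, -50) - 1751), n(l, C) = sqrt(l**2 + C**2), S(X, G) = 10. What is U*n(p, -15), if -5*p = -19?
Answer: -sqrt(5986)/8705 ≈ -0.0088879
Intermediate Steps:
p = 19/5 (p = -1/5*(-19) = 19/5 ≈ 3.8000)
n(l, C) = sqrt(C**2 + l**2)
U = -1/1741 (U = 1/(10 - 1751) = 1/(-1741) = -1/1741 ≈ -0.00057438)
U*n(p, -15) = -sqrt((-15)**2 + (19/5)**2)/1741 = -sqrt(225 + 361/25)/1741 = -sqrt(5986)/8705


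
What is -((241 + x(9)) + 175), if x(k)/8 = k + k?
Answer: -560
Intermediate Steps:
x(k) = 16*k (x(k) = 8*(k + k) = 8*(2*k) = 16*k)
-((241 + x(9)) + 175) = -((241 + 16*9) + 175) = -((241 + 144) + 175) = -(385 + 175) = -1*560 = -560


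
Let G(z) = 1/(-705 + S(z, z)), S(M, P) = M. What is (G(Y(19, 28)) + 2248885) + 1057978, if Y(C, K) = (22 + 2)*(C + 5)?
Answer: 426585326/129 ≈ 3.3069e+6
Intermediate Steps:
Y(C, K) = 120 + 24*C (Y(C, K) = 24*(5 + C) = 120 + 24*C)
G(z) = 1/(-705 + z)
(G(Y(19, 28)) + 2248885) + 1057978 = (1/(-705 + (120 + 24*19)) + 2248885) + 1057978 = (1/(-705 + (120 + 456)) + 2248885) + 1057978 = (1/(-705 + 576) + 2248885) + 1057978 = (1/(-129) + 2248885) + 1057978 = (-1/129 + 2248885) + 1057978 = 290106164/129 + 1057978 = 426585326/129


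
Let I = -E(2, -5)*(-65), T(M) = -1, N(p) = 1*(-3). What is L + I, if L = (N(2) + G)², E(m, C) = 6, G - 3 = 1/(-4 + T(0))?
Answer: 9751/25 ≈ 390.04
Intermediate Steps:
N(p) = -3
G = 14/5 (G = 3 + 1/(-4 - 1) = 3 + 1/(-5) = 3 - ⅕ = 14/5 ≈ 2.8000)
L = 1/25 (L = (-3 + 14/5)² = (-⅕)² = 1/25 ≈ 0.040000)
I = 390 (I = -6*(-65) = -1*(-390) = 390)
L + I = 1/25 + 390 = 9751/25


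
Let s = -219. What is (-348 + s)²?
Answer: 321489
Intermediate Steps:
(-348 + s)² = (-348 - 219)² = (-567)² = 321489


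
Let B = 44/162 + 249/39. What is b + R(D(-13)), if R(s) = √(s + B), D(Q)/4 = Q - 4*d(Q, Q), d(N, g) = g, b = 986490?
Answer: 986490 + √2226601/117 ≈ 9.8650e+5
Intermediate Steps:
B = 7009/1053 (B = 44*(1/162) + 249*(1/39) = 22/81 + 83/13 = 7009/1053 ≈ 6.6562)
D(Q) = -12*Q (D(Q) = 4*(Q - 4*Q) = 4*(-3*Q) = -12*Q)
R(s) = √(7009/1053 + s) (R(s) = √(s + 7009/1053) = √(7009/1053 + s))
b + R(D(-13)) = 986490 + √(91117 + 13689*(-12*(-13)))/117 = 986490 + √(91117 + 13689*156)/117 = 986490 + √(91117 + 2135484)/117 = 986490 + √2226601/117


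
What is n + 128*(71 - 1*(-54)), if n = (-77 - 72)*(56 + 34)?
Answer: 2590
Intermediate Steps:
n = -13410 (n = -149*90 = -13410)
n + 128*(71 - 1*(-54)) = -13410 + 128*(71 - 1*(-54)) = -13410 + 128*(71 + 54) = -13410 + 128*125 = -13410 + 16000 = 2590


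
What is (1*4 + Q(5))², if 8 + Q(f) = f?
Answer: 1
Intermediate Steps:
Q(f) = -8 + f
(1*4 + Q(5))² = (1*4 + (-8 + 5))² = (4 - 3)² = 1² = 1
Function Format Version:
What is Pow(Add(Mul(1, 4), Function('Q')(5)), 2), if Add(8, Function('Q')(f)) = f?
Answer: 1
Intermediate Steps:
Function('Q')(f) = Add(-8, f)
Pow(Add(Mul(1, 4), Function('Q')(5)), 2) = Pow(Add(Mul(1, 4), Add(-8, 5)), 2) = Pow(Add(4, -3), 2) = Pow(1, 2) = 1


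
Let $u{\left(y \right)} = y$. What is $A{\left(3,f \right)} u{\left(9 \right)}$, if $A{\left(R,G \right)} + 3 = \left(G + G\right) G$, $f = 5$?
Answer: $423$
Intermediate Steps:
$A{\left(R,G \right)} = -3 + 2 G^{2}$ ($A{\left(R,G \right)} = -3 + \left(G + G\right) G = -3 + 2 G G = -3 + 2 G^{2}$)
$A{\left(3,f \right)} u{\left(9 \right)} = \left(-3 + 2 \cdot 5^{2}\right) 9 = \left(-3 + 2 \cdot 25\right) 9 = \left(-3 + 50\right) 9 = 47 \cdot 9 = 423$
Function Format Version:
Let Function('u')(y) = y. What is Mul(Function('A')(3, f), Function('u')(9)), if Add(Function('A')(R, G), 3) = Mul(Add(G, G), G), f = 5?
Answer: 423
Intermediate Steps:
Function('A')(R, G) = Add(-3, Mul(2, Pow(G, 2))) (Function('A')(R, G) = Add(-3, Mul(Add(G, G), G)) = Add(-3, Mul(Mul(2, G), G)) = Add(-3, Mul(2, Pow(G, 2))))
Mul(Function('A')(3, f), Function('u')(9)) = Mul(Add(-3, Mul(2, Pow(5, 2))), 9) = Mul(Add(-3, Mul(2, 25)), 9) = Mul(Add(-3, 50), 9) = Mul(47, 9) = 423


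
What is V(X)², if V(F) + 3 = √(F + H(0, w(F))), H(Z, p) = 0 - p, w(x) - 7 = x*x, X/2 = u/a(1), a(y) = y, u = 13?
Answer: 9*(1 - I*√73)² ≈ -648.0 - 153.79*I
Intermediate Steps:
X = 26 (X = 2*(13/1) = 2*(13*1) = 2*13 = 26)
w(x) = 7 + x² (w(x) = 7 + x*x = 7 + x²)
H(Z, p) = -p
V(F) = -3 + √(-7 + F - F²) (V(F) = -3 + √(F - (7 + F²)) = -3 + √(F + (-7 - F²)) = -3 + √(-7 + F - F²))
V(X)² = (-3 + √(-7 + 26 - 1*26²))² = (-3 + √(-7 + 26 - 1*676))² = (-3 + √(-7 + 26 - 676))² = (-3 + √(-657))² = (-3 + 3*I*√73)²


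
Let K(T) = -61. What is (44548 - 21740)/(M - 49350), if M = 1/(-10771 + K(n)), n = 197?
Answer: -247056256/534559201 ≈ -0.46217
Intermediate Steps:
M = -1/10832 (M = 1/(-10771 - 61) = 1/(-10832) = -1/10832 ≈ -9.2319e-5)
(44548 - 21740)/(M - 49350) = (44548 - 21740)/(-1/10832 - 49350) = 22808/(-534559201/10832) = 22808*(-10832/534559201) = -247056256/534559201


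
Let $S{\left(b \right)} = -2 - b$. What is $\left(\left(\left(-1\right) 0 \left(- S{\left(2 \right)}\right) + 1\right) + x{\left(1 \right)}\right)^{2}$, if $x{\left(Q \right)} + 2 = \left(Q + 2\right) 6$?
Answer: $289$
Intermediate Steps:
$x{\left(Q \right)} = 10 + 6 Q$ ($x{\left(Q \right)} = -2 + \left(Q + 2\right) 6 = -2 + \left(2 + Q\right) 6 = -2 + \left(12 + 6 Q\right) = 10 + 6 Q$)
$\left(\left(\left(-1\right) 0 \left(- S{\left(2 \right)}\right) + 1\right) + x{\left(1 \right)}\right)^{2} = \left(\left(\left(-1\right) 0 \left(- (-2 - 2)\right) + 1\right) + \left(10 + 6 \cdot 1\right)\right)^{2} = \left(\left(0 \left(- (-2 - 2)\right) + 1\right) + \left(10 + 6\right)\right)^{2} = \left(\left(0 \left(\left(-1\right) \left(-4\right)\right) + 1\right) + 16\right)^{2} = \left(\left(0 \cdot 4 + 1\right) + 16\right)^{2} = \left(\left(0 + 1\right) + 16\right)^{2} = \left(1 + 16\right)^{2} = 17^{2} = 289$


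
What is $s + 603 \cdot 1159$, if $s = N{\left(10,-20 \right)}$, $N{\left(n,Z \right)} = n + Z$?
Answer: $698867$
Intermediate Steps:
$N{\left(n,Z \right)} = Z + n$
$s = -10$ ($s = -20 + 10 = -10$)
$s + 603 \cdot 1159 = -10 + 603 \cdot 1159 = -10 + 698877 = 698867$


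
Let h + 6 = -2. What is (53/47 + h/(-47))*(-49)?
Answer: -2989/47 ≈ -63.596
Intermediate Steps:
h = -8 (h = -6 - 2 = -8)
(53/47 + h/(-47))*(-49) = (53/47 - 8/(-47))*(-49) = (53*(1/47) - 8*(-1/47))*(-49) = (53/47 + 8/47)*(-49) = (61/47)*(-49) = -2989/47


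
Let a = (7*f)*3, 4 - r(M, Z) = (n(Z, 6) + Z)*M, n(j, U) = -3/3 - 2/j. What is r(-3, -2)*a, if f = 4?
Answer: -168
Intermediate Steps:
n(j, U) = -1 - 2/j (n(j, U) = -3*⅓ - 2/j = -1 - 2/j)
r(M, Z) = 4 - M*(Z + (-2 - Z)/Z) (r(M, Z) = 4 - ((-2 - Z)/Z + Z)*M = 4 - (Z + (-2 - Z)/Z)*M = 4 - M*(Z + (-2 - Z)/Z))
a = 84 (a = (7*4)*3 = 28*3 = 84)
r(-3, -2)*a = (4 - 3 - 1*(-3)*(-2) + 2*(-3)/(-2))*84 = (4 - 3 - 6 + 2*(-3)*(-½))*84 = (4 - 3 - 6 + 3)*84 = -2*84 = -168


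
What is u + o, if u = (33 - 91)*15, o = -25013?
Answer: -25883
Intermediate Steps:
u = -870 (u = -58*15 = -870)
u + o = -870 - 25013 = -25883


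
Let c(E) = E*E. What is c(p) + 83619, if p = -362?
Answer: 214663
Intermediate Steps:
c(E) = E²
c(p) + 83619 = (-362)² + 83619 = 131044 + 83619 = 214663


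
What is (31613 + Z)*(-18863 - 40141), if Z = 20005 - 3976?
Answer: -2811068568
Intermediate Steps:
Z = 16029
(31613 + Z)*(-18863 - 40141) = (31613 + 16029)*(-18863 - 40141) = 47642*(-59004) = -2811068568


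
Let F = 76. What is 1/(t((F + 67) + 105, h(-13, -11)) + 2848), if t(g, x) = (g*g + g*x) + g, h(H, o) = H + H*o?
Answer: 1/96840 ≈ 1.0326e-5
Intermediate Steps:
t(g, x) = g + g² + g*x (t(g, x) = (g² + g*x) + g = g + g² + g*x)
1/(t((F + 67) + 105, h(-13, -11)) + 2848) = 1/(((76 + 67) + 105)*(1 + ((76 + 67) + 105) - 13*(1 - 11)) + 2848) = 1/((143 + 105)*(1 + (143 + 105) - 13*(-10)) + 2848) = 1/(248*(1 + 248 + 130) + 2848) = 1/(248*379 + 2848) = 1/(93992 + 2848) = 1/96840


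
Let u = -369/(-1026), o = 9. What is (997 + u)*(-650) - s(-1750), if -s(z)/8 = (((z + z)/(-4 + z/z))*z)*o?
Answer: -8415952175/57 ≈ -1.4765e+8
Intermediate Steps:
u = 41/114 (u = -369*(-1/1026) = 41/114 ≈ 0.35965)
s(z) = 48*z² (s(z) = -8*((z + z)/(-4 + z/z))*z*9 = -8*((2*z)/(-4 + 1))*z*9 = -8*((2*z)/(-3))*z*9 = -8*((2*z)*(-⅓))*z*9 = -8*(-2*z/3)*z*9 = -8*(-2*z²/3)*9 = -(-48)*z² = 48*z²)
(997 + u)*(-650) - s(-1750) = (997 + 41/114)*(-650) - 48*(-1750)² = (113699/114)*(-650) - 48*3062500 = -36952175/57 - 1*147000000 = -36952175/57 - 147000000 = -8415952175/57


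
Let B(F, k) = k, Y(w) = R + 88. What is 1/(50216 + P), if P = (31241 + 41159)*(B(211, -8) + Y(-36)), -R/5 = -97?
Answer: 1/40956216 ≈ 2.4416e-8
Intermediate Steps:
R = 485 (R = -5*(-97) = 485)
Y(w) = 573 (Y(w) = 485 + 88 = 573)
P = 40906000 (P = (31241 + 41159)*(-8 + 573) = 72400*565 = 40906000)
1/(50216 + P) = 1/(50216 + 40906000) = 1/40956216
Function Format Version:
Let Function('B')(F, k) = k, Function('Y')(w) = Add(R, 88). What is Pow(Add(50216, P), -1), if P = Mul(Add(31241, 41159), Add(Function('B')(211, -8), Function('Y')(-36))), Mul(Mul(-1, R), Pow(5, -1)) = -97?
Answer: Rational(1, 40956216) ≈ 2.4416e-8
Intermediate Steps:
R = 485 (R = Mul(-5, -97) = 485)
Function('Y')(w) = 573 (Function('Y')(w) = Add(485, 88) = 573)
P = 40906000 (P = Mul(Add(31241, 41159), Add(-8, 573)) = Mul(72400, 565) = 40906000)
Pow(Add(50216, P), -1) = Pow(Add(50216, 40906000), -1) = Pow(40956216, -1) = Rational(1, 40956216)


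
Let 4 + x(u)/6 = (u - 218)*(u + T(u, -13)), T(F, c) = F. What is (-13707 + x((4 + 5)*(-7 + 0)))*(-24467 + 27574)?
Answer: 617376435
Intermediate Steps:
x(u) = -24 + 12*u*(-218 + u) (x(u) = -24 + 6*((u - 218)*(u + u)) = -24 + 6*((-218 + u)*(2*u)) = -24 + 6*(2*u*(-218 + u)) = -24 + 12*u*(-218 + u))
(-13707 + x((4 + 5)*(-7 + 0)))*(-24467 + 27574) = (-13707 + (-24 - 2616*(4 + 5)*(-7 + 0) + 12*((4 + 5)*(-7 + 0))²))*(-24467 + 27574) = (-13707 + (-24 - 23544*(-7) + 12*(9*(-7))²))*3107 = (-13707 + (-24 - 2616*(-63) + 12*(-63)²))*3107 = (-13707 + (-24 + 164808 + 12*3969))*3107 = (-13707 + (-24 + 164808 + 47628))*3107 = (-13707 + 212412)*3107 = 198705*3107 = 617376435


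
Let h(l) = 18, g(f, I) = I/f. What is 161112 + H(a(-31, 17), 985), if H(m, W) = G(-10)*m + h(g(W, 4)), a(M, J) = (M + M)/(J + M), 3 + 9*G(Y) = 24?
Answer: 483421/3 ≈ 1.6114e+5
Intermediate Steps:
G(Y) = 7/3 (G(Y) = -1/3 + (1/9)*24 = -1/3 + 8/3 = 7/3)
a(M, J) = 2*M/(J + M) (a(M, J) = (2*M)/(J + M) = 2*M/(J + M))
H(m, W) = 18 + 7*m/3 (H(m, W) = 7*m/3 + 18 = 18 + 7*m/3)
161112 + H(a(-31, 17), 985) = 161112 + (18 + 7*(2*(-31)/(17 - 31))/3) = 161112 + (18 + 7*(2*(-31)/(-14))/3) = 161112 + (18 + 7*(2*(-31)*(-1/14))/3) = 161112 + (18 + (7/3)*(31/7)) = 161112 + (18 + 31/3) = 161112 + 85/3 = 483421/3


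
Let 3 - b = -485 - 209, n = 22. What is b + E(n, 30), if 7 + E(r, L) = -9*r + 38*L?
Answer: 1632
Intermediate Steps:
E(r, L) = -7 - 9*r + 38*L (E(r, L) = -7 + (-9*r + 38*L) = -7 - 9*r + 38*L)
b = 697 (b = 3 - (-485 - 209) = 3 - 1*(-694) = 3 + 694 = 697)
b + E(n, 30) = 697 + (-7 - 9*22 + 38*30) = 697 + (-7 - 198 + 1140) = 697 + 935 = 1632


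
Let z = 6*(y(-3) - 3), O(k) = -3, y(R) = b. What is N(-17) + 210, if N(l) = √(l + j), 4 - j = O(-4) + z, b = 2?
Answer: 210 + 2*I ≈ 210.0 + 2.0*I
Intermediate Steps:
y(R) = 2
z = -6 (z = 6*(2 - 3) = 6*(-1) = -6)
j = 13 (j = 4 - (-3 - 6) = 4 - 1*(-9) = 4 + 9 = 13)
N(l) = √(13 + l) (N(l) = √(l + 13) = √(13 + l))
N(-17) + 210 = √(13 - 17) + 210 = √(-4) + 210 = 2*I + 210 = 210 + 2*I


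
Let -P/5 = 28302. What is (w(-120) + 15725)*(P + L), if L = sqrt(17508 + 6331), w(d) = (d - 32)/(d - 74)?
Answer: -215859495510/97 + 1525401*sqrt(23839)/97 ≈ -2.2229e+9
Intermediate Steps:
P = -141510 (P = -5*28302 = -141510)
w(d) = (-32 + d)/(-74 + d)
L = sqrt(23839) ≈ 154.40
(w(-120) + 15725)*(P + L) = ((-32 - 120)/(-74 - 120) + 15725)*(-141510 + sqrt(23839)) = (-152/(-194) + 15725)*(-141510 + sqrt(23839)) = (-1/194*(-152) + 15725)*(-141510 + sqrt(23839)) = (76/97 + 15725)*(-141510 + sqrt(23839)) = 1525401*(-141510 + sqrt(23839))/97 = -215859495510/97 + 1525401*sqrt(23839)/97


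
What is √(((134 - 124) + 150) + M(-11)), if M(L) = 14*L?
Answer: √6 ≈ 2.4495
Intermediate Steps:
√(((134 - 124) + 150) + M(-11)) = √(((134 - 124) + 150) + 14*(-11)) = √((10 + 150) - 154) = √(160 - 154) = √6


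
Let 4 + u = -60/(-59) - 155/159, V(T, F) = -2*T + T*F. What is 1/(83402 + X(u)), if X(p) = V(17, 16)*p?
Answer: 9381/773557460 ≈ 1.2127e-5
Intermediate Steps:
V(T, F) = -2*T + F*T
u = -37129/9381 (u = -4 + (-60/(-59) - 155/159) = -4 + (-60*(-1/59) - 155*1/159) = -4 + (60/59 - 155/159) = -4 + 395/9381 = -37129/9381 ≈ -3.9579)
X(p) = 238*p (X(p) = (17*(-2 + 16))*p = (17*14)*p = 238*p)
1/(83402 + X(u)) = 1/(83402 + 238*(-37129/9381)) = 1/(83402 - 8836702/9381) = 1/(773557460/9381) = 9381/773557460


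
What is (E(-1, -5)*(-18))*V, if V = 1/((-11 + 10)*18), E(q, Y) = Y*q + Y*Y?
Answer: 30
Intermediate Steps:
E(q, Y) = Y² + Y*q (E(q, Y) = Y*q + Y² = Y² + Y*q)
V = -1/18 (V = (1/18)/(-1) = -1*1/18 = -1/18 ≈ -0.055556)
(E(-1, -5)*(-18))*V = (-5*(-5 - 1)*(-18))*(-1/18) = (-5*(-6)*(-18))*(-1/18) = (30*(-18))*(-1/18) = -540*(-1/18) = 30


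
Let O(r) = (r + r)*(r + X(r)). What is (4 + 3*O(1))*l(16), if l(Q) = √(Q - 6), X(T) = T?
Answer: 16*√10 ≈ 50.596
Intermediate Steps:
l(Q) = √(-6 + Q)
O(r) = 4*r² (O(r) = (r + r)*(r + r) = (2*r)*(2*r) = 4*r²)
(4 + 3*O(1))*l(16) = (4 + 3*(4*1²))*√(-6 + 16) = (4 + 3*(4*1))*√10 = (4 + 3*4)*√10 = (4 + 12)*√10 = 16*√10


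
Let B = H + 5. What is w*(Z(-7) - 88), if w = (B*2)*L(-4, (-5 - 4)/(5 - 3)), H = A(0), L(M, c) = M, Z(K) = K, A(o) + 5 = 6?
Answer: 4560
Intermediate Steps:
A(o) = 1 (A(o) = -5 + 6 = 1)
H = 1
B = 6 (B = 1 + 5 = 6)
w = -48 (w = (6*2)*(-4) = 12*(-4) = -48)
w*(Z(-7) - 88) = -48*(-7 - 88) = -48*(-95) = 4560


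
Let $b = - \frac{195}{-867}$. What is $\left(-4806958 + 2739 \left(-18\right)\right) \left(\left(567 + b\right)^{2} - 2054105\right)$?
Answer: $\frac{702645045527751460}{83521} \approx 8.4128 \cdot 10^{12}$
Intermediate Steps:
$b = \frac{65}{289}$ ($b = \left(-195\right) \left(- \frac{1}{867}\right) = \frac{65}{289} \approx 0.22491$)
$\left(-4806958 + 2739 \left(-18\right)\right) \left(\left(567 + b\right)^{2} - 2054105\right) = \left(-4806958 + 2739 \left(-18\right)\right) \left(\left(567 + \frac{65}{289}\right)^{2} - 2054105\right) = \left(-4806958 - 49302\right) \left(\left(\frac{163928}{289}\right)^{2} - 2054105\right) = - 4856260 \left(\frac{26872389184}{83521} - 2054105\right) = \left(-4856260\right) \left(- \frac{144688514521}{83521}\right) = \frac{702645045527751460}{83521}$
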